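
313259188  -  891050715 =-577791527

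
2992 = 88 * 34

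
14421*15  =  216315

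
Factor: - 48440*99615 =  - 2^3*3^1*5^2*  7^1*29^1*173^1*229^1 = - 4825350600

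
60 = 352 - 292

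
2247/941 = 2 + 365/941 = 2.39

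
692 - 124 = 568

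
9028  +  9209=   18237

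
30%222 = 30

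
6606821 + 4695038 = 11301859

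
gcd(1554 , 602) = 14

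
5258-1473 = 3785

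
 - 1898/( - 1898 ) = 1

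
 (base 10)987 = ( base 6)4323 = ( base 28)177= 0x3db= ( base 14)507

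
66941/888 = 75 + 341/888=75.38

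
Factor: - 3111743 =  - 3111743^1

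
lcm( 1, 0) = 0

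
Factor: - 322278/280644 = - 2^(-1)*7^( - 1)*11^1 * 13^( - 1)*19^1  =  - 209/182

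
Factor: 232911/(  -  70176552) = -2^(-3) * 3^1 * 7^1 * 3697^1 * 2924023^(-1) = -77637/23392184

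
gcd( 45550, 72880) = 9110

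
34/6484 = 17/3242 = 0.01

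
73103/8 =9137 + 7/8 = 9137.88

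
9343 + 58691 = 68034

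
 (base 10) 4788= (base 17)g9b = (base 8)11264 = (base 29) 5k3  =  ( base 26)724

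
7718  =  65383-57665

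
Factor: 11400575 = 5^2 * 456023^1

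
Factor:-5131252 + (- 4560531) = -9691783=-  337^1*28759^1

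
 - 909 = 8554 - 9463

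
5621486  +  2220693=7842179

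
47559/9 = 5284 + 1/3 = 5284.33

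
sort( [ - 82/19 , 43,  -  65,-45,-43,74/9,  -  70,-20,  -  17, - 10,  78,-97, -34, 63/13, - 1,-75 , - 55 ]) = [ - 97,-75,-70, - 65, - 55, - 45,  -  43, - 34,-20, - 17, - 10, - 82/19 ,-1, 63/13,74/9, 43, 78 ] 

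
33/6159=11/2053=0.01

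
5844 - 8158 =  - 2314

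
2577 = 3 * 859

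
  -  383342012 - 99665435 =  -483007447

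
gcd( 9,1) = 1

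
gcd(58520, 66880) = 8360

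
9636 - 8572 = 1064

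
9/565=9/565  =  0.02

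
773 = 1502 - 729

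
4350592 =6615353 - 2264761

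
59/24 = 59/24= 2.46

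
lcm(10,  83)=830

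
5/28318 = 5/28318= 0.00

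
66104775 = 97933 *675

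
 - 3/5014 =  - 3/5014= - 0.00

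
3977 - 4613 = -636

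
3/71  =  3/71 = 0.04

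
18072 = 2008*9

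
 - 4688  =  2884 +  - 7572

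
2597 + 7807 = 10404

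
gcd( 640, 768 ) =128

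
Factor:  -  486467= - 109^1 * 4463^1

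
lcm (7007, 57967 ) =637637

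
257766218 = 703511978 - 445745760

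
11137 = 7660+3477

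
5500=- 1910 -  - 7410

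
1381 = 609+772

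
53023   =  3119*17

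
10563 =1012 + 9551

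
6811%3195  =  421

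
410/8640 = 41/864 = 0.05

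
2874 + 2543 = 5417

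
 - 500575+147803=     -  352772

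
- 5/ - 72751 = 5/72751 = 0.00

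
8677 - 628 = 8049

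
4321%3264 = 1057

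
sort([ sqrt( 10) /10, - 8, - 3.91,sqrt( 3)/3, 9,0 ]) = [ - 8, - 3.91, 0,sqrt(10) /10, sqrt( 3)/3,9]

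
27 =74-47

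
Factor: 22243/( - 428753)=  - 29/559 = - 13^( - 1) * 29^1 * 43^( - 1 ) 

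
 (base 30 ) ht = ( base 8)1033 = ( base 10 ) 539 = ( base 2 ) 1000011011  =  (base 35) FE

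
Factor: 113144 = 2^3*14143^1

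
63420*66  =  4185720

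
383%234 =149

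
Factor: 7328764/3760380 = 3^ ( - 2 )*5^ ( - 1 ) * 13^( - 1 ) *29^1*1607^ (  -  1) * 63179^1= 1832191/940095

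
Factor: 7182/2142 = 3^1* 17^( - 1)*19^1 = 57/17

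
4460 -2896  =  1564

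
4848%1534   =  246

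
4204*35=147140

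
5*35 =175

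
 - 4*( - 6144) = 24576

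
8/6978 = 4/3489 = 0.00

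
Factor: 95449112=2^3*11^1 * 1084649^1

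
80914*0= 0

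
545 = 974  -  429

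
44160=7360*6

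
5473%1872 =1729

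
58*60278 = 3496124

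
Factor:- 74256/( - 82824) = 26/29 = 2^1*13^1*29^( - 1 ) 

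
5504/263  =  20+244/263 = 20.93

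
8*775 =6200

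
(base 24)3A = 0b1010010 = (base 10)82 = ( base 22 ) 3G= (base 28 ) 2q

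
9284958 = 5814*1597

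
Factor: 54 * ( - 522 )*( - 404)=11387952 = 2^4*3^5* 29^1 * 101^1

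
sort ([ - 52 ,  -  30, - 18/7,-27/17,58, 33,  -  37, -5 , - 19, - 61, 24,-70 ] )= [ - 70,-61,  -  52, - 37,-30, - 19,-5, - 18/7, -27/17, 24,33, 58]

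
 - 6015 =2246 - 8261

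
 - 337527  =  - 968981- - 631454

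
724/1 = 724 = 724.00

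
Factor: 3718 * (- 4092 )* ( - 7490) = 2^4*3^1*5^1*7^1 * 11^2*13^2*31^1 * 107^1 =113953279440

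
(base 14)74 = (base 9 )123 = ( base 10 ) 102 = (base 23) 4a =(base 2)1100110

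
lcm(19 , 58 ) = 1102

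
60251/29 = 60251/29 =2077.62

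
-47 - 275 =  - 322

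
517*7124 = 3683108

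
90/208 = 45/104= 0.43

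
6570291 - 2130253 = 4440038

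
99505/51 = 99505/51= 1951.08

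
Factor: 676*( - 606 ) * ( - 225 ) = 2^3*3^3 *5^2*13^2*101^1 = 92172600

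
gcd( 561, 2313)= 3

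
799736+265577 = 1065313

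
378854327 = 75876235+302978092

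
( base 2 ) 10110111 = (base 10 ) 183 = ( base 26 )71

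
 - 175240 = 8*( - 21905 ) 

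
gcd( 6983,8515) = 1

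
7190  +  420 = 7610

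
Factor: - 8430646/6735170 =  - 4215323/3367585  =  -5^ ( - 1)*7^2*13^( - 1) * 103^( - 1 )*503^ ( - 1 )*86027^1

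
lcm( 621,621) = 621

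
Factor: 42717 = 3^1 * 29^1*491^1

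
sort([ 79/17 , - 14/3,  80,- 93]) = [ - 93, - 14/3 , 79/17,80 ] 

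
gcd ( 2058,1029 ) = 1029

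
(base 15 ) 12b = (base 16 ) 10A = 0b100001010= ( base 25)ag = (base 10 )266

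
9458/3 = 9458/3 = 3152.67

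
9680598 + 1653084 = 11333682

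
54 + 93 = 147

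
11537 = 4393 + 7144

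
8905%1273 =1267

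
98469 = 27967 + 70502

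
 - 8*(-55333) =442664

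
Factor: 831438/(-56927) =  -2^1*3^3*13^(  -  1 )*29^( - 1) * 89^1 * 151^( - 1)*173^1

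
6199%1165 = 374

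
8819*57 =502683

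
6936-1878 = 5058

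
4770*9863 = 47046510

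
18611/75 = 248+11/75 = 248.15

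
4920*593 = 2917560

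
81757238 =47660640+34096598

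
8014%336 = 286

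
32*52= 1664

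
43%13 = 4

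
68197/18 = 68197/18 = 3788.72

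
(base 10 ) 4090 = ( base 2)111111111010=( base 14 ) 16C2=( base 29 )4P1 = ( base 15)132a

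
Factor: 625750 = 2^1 *5^3*2503^1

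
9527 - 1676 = 7851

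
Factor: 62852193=3^7*29^1 * 991^1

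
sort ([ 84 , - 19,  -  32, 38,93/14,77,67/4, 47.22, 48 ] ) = [ - 32, - 19, 93/14,67/4,38,47.22, 48 , 77  ,  84]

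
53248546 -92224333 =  - 38975787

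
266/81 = 3 + 23/81 = 3.28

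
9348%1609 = 1303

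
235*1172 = 275420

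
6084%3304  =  2780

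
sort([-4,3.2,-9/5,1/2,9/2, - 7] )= [ - 7, - 4,-9/5, 1/2,3.2,9/2 ] 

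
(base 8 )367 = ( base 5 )1442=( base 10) 247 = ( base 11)205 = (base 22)b5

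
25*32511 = 812775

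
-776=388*( - 2 ) 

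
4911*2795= 13726245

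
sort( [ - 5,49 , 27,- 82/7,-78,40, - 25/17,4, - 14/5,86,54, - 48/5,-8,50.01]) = [ - 78 , - 82/7,-48/5, - 8, - 5,  -  14/5, - 25/17,  4,27,40,  49 , 50.01,  54,86]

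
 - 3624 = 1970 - 5594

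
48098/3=16032+2/3  =  16032.67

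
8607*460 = 3959220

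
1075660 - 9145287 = -8069627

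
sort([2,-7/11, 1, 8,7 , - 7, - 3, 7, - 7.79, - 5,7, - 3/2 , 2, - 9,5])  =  [-9 , - 7.79, - 7 ,  -  5, - 3, - 3/2,-7/11,1, 2, 2,5,7 , 7,7, 8]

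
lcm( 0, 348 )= 0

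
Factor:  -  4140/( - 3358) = 2^1*3^2*5^1*73^(  -  1) = 90/73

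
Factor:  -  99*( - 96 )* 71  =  2^5*3^3 * 11^1*71^1 = 674784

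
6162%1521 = 78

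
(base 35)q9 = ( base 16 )397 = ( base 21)21g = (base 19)2A7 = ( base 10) 919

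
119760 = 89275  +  30485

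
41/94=41/94 = 0.44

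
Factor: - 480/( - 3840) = 2^( - 3 )  =  1/8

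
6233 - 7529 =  - 1296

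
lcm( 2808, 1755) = 14040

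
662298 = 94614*7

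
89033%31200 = 26633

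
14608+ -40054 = -25446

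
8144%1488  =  704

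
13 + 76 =89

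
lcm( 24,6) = 24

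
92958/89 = 1044+42/89 = 1044.47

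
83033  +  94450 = 177483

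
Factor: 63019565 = 5^1 * 7^1 * 89^1*20231^1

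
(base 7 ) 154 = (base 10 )88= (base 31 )2Q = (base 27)37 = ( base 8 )130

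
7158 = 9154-1996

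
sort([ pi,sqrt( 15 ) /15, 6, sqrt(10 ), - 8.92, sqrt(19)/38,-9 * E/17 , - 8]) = [ -8.92, - 8, - 9*E/17,sqrt(19)/38, sqrt ( 15 ) /15,  pi, sqrt ( 10), 6]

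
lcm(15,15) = 15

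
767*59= 45253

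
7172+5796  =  12968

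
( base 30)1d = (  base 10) 43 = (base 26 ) 1H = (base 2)101011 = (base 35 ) 18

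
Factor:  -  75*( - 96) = 7200 = 2^5*3^2*5^2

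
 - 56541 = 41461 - 98002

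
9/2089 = 9/2089 = 0.00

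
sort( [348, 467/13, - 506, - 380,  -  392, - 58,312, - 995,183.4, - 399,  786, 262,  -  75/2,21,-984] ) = [  -  995, - 984, - 506, - 399, - 392,-380, - 58, - 75/2,21, 467/13,  183.4, 262,312, 348 , 786]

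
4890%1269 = 1083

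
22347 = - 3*( - 7449)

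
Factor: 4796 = 2^2 * 11^1 * 109^1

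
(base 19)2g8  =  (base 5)13114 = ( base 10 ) 1034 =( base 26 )1dk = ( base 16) 40a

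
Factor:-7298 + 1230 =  - 6068 =- 2^2*37^1*41^1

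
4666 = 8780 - 4114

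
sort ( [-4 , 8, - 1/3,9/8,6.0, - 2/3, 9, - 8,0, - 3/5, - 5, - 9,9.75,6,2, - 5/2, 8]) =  [ - 9, - 8 , - 5, - 4, - 5/2, - 2/3, - 3/5, - 1/3,0, 9/8,2 , 6.0,6  ,  8, 8,9,9.75]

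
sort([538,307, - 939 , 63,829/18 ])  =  [ - 939, 829/18,63,307, 538 ]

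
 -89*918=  - 81702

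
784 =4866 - 4082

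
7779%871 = 811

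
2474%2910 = 2474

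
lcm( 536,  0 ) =0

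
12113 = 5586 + 6527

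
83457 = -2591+86048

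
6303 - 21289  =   - 14986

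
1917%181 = 107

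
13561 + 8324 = 21885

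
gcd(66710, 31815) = 35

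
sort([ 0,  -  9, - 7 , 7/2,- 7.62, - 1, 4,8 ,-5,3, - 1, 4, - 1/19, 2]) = [ - 9, - 7.62,  -  7, - 5, - 1,  -  1, -1/19, 0, 2,3, 7/2, 4, 4,8 ]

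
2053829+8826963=10880792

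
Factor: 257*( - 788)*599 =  - 2^2*197^1 * 257^1*599^1 =- 121307084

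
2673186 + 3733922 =6407108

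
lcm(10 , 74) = 370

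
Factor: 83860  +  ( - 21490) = 2^1*3^4*5^1*7^1*11^1=62370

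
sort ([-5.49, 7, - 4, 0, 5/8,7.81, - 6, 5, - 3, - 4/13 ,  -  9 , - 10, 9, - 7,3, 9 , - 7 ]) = [ -10, - 9, - 7, - 7,  -  6, - 5.49, - 4, - 3, - 4/13, 0 , 5/8,  3,  5, 7 , 7.81,9,9 ]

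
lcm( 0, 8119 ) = 0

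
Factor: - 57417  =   - 3^1*19139^1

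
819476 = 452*1813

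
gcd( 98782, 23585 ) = 1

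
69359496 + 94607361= 163966857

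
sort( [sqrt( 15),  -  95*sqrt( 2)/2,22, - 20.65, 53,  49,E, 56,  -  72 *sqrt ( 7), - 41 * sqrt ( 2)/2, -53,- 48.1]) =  [ - 72*sqrt ( 7 ), - 95*sqrt( 2) /2, - 53 , - 48.1, - 41*sqrt( 2) /2, - 20.65,E,sqrt(15), 22, 49, 53 , 56]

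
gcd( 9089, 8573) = 1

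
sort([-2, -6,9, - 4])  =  [ - 6, - 4, - 2,9 ]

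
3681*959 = 3530079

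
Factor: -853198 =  - 2^1*223^1*1913^1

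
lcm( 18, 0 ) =0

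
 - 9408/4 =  - 2352 = -2352.00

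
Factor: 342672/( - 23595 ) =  - 944/65 = -2^4*5^( - 1)*13^(- 1)*59^1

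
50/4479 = 50/4479 = 0.01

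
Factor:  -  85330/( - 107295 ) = 2^1 * 3^( - 1)*7^1*53^1*311^(-1) = 742/933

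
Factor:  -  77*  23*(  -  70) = 2^1*5^1*7^2 * 11^1*23^1=123970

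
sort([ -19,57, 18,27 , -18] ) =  [ - 19, - 18, 18,  27, 57 ] 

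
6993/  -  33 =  - 212 + 1/11 =-211.91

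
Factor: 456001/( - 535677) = - 3^( - 1) * 7^1*13^1*5011^1*178559^( - 1)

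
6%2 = 0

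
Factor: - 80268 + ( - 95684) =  - 175952 = - 2^4*7^1*1571^1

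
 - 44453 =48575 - 93028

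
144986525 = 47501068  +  97485457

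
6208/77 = 80+ 48/77 = 80.62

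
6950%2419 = 2112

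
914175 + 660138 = 1574313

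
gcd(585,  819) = 117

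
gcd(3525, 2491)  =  47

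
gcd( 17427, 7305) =3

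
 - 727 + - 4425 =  - 5152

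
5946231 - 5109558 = 836673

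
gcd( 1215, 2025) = 405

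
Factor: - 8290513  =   - 7^1 * 11^1*67^1*1607^1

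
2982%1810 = 1172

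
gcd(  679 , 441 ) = 7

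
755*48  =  36240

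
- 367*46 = - 16882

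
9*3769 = 33921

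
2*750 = 1500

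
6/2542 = 3/1271 = 0.00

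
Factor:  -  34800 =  - 2^4*3^1*5^2 * 29^1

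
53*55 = 2915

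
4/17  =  4/17 = 0.24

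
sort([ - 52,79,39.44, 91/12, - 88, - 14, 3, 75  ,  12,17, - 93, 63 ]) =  [-93, - 88 , - 52, -14, 3, 91/12,  12,17, 39.44, 63, 75, 79]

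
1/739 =1/739 = 0.00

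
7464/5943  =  1  +  507/1981= 1.26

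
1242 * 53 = 65826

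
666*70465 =46929690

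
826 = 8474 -7648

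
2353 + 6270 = 8623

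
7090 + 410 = 7500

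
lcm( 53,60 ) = 3180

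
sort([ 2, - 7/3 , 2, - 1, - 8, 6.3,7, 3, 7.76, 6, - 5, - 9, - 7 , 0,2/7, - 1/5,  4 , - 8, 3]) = [-9,-8, - 8 , - 7  , - 5, - 7/3,  -  1, - 1/5,0, 2/7, 2 , 2,3, 3,4, 6,  6.3,7, 7.76]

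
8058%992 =122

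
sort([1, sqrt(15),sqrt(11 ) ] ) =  [ 1,sqrt ( 11),sqrt(15)]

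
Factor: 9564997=13^1*173^1*4253^1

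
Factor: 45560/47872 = 335/352 = 2^( - 5)*5^1*11^(-1)*67^1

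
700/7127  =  700/7127 = 0.10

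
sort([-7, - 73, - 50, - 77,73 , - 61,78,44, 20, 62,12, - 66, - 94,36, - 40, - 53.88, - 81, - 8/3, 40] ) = [ - 94,- 81, - 77, - 73, - 66,  -  61, - 53.88,-50, - 40, - 7, - 8/3, 12,20,36,40, 44, 62,73,78]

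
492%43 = 19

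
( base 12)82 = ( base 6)242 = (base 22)4a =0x62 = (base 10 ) 98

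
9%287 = 9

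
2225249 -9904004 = -7678755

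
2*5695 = 11390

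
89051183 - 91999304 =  - 2948121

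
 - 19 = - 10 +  - 9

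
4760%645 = 245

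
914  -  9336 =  - 8422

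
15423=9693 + 5730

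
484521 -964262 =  -479741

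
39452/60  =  9863/15 = 657.53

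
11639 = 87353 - 75714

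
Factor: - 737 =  - 11^1*67^1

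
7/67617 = 7/67617 =0.00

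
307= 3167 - 2860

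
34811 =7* 4973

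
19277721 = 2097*9193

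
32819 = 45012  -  12193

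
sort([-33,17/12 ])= [ - 33, 17/12 ]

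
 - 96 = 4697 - 4793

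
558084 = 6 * 93014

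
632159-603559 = 28600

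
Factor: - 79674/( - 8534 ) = 3^1*7^2*17^( - 1) * 251^( - 1)*271^1 =39837/4267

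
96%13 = 5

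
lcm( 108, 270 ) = 540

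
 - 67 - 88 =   -  155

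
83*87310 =7246730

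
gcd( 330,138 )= 6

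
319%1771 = 319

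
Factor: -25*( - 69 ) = 1725 = 3^1 *5^2 *23^1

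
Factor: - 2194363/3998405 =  - 5^( - 1 )*37^( - 1)*829^1  *  2647^1*21613^ ( - 1)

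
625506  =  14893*42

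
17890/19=941 + 11/19 = 941.58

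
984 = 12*82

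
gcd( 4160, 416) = 416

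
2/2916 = 1/1458 = 0.00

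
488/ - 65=  -  8 + 32/65 =- 7.51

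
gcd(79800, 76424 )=8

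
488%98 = 96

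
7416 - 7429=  - 13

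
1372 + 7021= 8393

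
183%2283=183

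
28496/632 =3562/79= 45.09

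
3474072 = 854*4068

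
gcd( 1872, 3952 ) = 208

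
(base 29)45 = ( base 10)121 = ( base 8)171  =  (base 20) 61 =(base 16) 79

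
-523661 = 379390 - 903051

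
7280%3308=664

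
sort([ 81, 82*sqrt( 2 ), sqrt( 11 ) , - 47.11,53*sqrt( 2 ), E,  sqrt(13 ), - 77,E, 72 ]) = [-77, - 47.11,E, E,  sqrt( 11 ),sqrt ( 13), 72, 53*sqrt( 2 ),81,82 * sqrt( 2)]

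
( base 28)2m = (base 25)33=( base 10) 78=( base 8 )116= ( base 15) 53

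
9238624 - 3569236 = 5669388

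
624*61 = 38064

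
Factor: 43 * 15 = 3^1*5^1*43^1=645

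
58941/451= 58941/451=130.69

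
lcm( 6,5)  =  30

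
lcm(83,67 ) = 5561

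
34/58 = 17/29 = 0.59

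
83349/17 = 4902 + 15/17 = 4902.88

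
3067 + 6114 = 9181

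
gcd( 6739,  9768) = 1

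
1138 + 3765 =4903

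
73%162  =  73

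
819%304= 211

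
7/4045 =7/4045 = 0.00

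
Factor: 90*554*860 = 42879600 = 2^4*3^2*5^2*43^1*277^1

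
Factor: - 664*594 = -394416=- 2^4 * 3^3*11^1*83^1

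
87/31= 87/31 = 2.81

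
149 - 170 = - 21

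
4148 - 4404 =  - 256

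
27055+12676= 39731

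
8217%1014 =105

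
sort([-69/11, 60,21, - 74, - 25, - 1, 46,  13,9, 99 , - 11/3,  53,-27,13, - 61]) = [ - 74, - 61, - 27, - 25, - 69/11, - 11/3 ,  -  1,9, 13, 13, 21,  46,53 , 60, 99] 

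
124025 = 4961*25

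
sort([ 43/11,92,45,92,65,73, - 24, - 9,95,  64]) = [-24, - 9, 43/11,45,64,65, 73, 92,92,95 ] 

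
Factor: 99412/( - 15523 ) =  - 2^2*  19^(-2 )*29^1 * 43^( - 1)*857^1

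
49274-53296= -4022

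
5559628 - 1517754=4041874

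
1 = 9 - 8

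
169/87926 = 169/87926 = 0.00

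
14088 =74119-60031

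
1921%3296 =1921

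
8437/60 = 8437/60 = 140.62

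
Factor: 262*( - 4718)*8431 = -2^2*7^1 * 131^1* 337^1*8431^1 = - 10421693996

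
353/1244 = 353/1244 =0.28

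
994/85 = 11 +59/85 = 11.69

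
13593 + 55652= 69245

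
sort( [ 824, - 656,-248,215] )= [ - 656 , - 248, 215,824]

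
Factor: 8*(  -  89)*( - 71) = 50552  =  2^3*71^1*89^1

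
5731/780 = 7+ 271/780 = 7.35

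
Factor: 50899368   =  2^3*3^1*13^1*23^1*41^1*173^1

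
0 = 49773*0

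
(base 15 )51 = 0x4c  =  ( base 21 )3D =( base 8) 114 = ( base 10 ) 76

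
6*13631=81786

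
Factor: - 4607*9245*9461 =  - 402960215615 = - 5^1*17^1*43^2*271^1*9461^1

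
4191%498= 207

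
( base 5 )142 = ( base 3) 1202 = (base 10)47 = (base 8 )57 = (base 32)1F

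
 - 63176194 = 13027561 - 76203755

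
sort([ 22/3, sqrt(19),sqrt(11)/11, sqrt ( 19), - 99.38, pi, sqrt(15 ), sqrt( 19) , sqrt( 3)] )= [-99.38, sqrt(11 ) /11, sqrt( 3), pi,sqrt( 15), sqrt( 19 ), sqrt(19), sqrt(19 ), 22/3]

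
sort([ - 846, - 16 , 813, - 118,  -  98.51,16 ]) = [-846, - 118, -98.51, - 16, 16,813 ] 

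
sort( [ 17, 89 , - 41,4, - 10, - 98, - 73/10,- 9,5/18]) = [ - 98, - 41, - 10, - 9,  -  73/10, 5/18, 4, 17, 89]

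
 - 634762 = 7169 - 641931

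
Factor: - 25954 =- 2^1*19^1*683^1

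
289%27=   19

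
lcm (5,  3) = 15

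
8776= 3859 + 4917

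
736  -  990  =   -254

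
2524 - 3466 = -942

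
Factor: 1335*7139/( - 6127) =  - 3^1*5^1*11^1*59^1*89^1 * 557^( - 1)= - 866415/557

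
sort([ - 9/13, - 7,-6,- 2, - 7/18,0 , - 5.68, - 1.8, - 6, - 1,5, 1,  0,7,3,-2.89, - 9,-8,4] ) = [ - 9 , - 8, - 7, - 6, - 6, - 5.68, - 2.89, -2,  -  1.8,  -  1, - 9/13,-7/18,  0,0, 1,3,4, 5,  7 ]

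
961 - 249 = 712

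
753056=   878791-125735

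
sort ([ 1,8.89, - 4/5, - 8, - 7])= [-8,  -  7, - 4/5, 1, 8.89]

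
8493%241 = 58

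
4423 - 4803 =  - 380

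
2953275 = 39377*75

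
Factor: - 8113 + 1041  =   -2^5*13^1*17^1 =- 7072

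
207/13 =207/13 =15.92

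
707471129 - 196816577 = 510654552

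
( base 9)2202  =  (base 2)11001010110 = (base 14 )83c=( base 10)1622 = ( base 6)11302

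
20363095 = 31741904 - 11378809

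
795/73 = 795/73 = 10.89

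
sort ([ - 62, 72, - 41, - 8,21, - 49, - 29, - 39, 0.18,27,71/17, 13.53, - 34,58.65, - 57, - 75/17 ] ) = [ - 62, - 57, - 49, - 41, - 39, - 34,-29, -8, - 75/17 , 0.18, 71/17, 13.53,21,27, 58.65,72] 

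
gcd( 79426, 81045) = 1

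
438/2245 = 438/2245 = 0.20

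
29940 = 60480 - 30540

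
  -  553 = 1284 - 1837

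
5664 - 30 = 5634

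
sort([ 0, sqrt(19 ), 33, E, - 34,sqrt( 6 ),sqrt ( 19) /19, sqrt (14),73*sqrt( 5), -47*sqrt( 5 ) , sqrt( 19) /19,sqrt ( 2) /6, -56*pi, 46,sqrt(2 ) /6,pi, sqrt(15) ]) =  [  -  56*pi,-47*sqrt( 5), - 34, 0,  sqrt(19)/19, sqrt ( 19) /19, sqrt(2 )/6, sqrt( 2)/6, sqrt( 6), E, pi,sqrt(14),sqrt(15), sqrt(19),33, 46, 73 * sqrt ( 5)]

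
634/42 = 15 +2/21 = 15.10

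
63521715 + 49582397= 113104112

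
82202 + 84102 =166304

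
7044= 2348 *3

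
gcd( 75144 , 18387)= 3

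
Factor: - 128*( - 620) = 2^9*5^1*31^1 = 79360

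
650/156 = 4+1/6 = 4.17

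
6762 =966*7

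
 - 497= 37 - 534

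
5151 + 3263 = 8414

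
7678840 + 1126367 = 8805207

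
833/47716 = 833/47716=   0.02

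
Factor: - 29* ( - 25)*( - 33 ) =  - 3^1*5^2*11^1*29^1=- 23925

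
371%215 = 156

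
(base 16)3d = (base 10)61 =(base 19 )34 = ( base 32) 1t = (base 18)37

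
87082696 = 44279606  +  42803090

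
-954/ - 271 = 3 + 141/271  =  3.52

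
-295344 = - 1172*252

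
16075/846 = 19 + 1/846 = 19.00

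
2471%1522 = 949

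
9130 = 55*166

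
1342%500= 342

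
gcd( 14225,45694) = 1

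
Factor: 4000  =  2^5*5^3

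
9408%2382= 2262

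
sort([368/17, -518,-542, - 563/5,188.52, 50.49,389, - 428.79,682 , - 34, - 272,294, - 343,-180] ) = [ - 542, -518,-428.79 ,-343, - 272 , - 180,-563/5 ,-34,368/17,50.49,188.52,294,389,682 ]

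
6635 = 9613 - 2978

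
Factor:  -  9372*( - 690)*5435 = 2^3*3^2*5^2*11^1*23^1*71^1*1087^1=35146405800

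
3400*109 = 370600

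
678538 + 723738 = 1402276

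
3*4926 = 14778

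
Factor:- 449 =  - 449^1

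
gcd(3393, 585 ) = 117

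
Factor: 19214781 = 3^1*6404927^1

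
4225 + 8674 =12899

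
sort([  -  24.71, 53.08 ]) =[ - 24.71, 53.08 ]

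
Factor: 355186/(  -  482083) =- 2^1 *7^(-1 )*13^1*19^1*61^ (-1)*719^1 * 1129^( - 1) 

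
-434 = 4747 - 5181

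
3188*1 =3188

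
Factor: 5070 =2^1*3^1*5^1 * 13^2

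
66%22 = 0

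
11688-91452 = - 79764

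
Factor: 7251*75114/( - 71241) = - 181550538/23747 = - 2^1*3^3*13^1*107^1*2417^1*23747^(-1 )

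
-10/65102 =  - 1 + 32546/32551= - 0.00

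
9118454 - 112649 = 9005805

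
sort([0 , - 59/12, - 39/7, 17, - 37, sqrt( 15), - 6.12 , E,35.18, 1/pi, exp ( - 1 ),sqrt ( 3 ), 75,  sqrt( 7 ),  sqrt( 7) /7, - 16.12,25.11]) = [ - 37,-16.12, - 6.12,-39/7, - 59/12,0, 1/pi , exp( - 1), sqrt(7)/7, sqrt( 3 ), sqrt( 7),E, sqrt( 15),17,25.11, 35.18,75 ] 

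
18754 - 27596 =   -  8842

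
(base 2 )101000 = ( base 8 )50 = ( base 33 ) 17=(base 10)40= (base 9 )44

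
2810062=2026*1387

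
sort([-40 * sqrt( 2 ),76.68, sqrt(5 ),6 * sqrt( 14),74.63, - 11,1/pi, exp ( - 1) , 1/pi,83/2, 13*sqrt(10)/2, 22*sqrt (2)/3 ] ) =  [ - 40 * sqrt ( 2),-11, 1/pi, 1/pi, exp( - 1),sqrt(5) , 22*sqrt ( 2 )/3, 13*sqrt(10 )/2, 6*sqrt(14), 83/2, 74.63, 76.68 ]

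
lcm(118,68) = 4012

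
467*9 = 4203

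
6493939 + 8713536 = 15207475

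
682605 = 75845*9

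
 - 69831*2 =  - 139662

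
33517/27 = 33517/27 = 1241.37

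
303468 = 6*50578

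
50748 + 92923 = 143671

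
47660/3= 47660/3 = 15886.67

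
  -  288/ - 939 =96/313  =  0.31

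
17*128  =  2176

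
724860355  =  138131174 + 586729181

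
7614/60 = 126 +9/10 =126.90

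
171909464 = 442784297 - 270874833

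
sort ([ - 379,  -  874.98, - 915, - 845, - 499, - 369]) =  [ - 915 , - 874.98, - 845, - 499 , - 379,-369]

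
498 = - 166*( - 3) 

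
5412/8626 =2706/4313 = 0.63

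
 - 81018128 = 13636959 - 94655087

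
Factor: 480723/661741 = 3^1 * 23^1 * 6967^1*661741^(-1 )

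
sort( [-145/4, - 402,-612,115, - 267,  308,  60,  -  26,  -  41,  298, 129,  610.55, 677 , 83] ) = [ - 612, - 402,- 267, - 41, - 145/4, - 26,60,83,115,129,298,  308, 610.55,677]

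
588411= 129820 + 458591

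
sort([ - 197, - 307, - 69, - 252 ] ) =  [ - 307, - 252, - 197, - 69 ]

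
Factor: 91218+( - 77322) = 13896 = 2^3*3^2 * 193^1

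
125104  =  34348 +90756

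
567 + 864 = 1431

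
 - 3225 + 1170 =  - 2055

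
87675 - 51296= 36379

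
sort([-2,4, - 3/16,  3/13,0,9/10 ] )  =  [-2,- 3/16,0, 3/13,9/10, 4 ] 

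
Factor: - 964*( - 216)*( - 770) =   -  2^6*3^3*5^1*7^1*11^1*241^1 = -  160332480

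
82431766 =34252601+48179165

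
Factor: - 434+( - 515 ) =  - 13^1*73^1=- 949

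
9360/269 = 34  +  214/269 = 34.80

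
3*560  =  1680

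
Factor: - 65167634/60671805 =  - 2^1*3^(-1 )*5^( - 1)*7^1*31^( - 1)*53^1*71^1* 1237^1 * 130477^( - 1)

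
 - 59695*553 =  - 33011335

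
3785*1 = 3785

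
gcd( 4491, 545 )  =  1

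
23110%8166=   6778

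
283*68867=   19489361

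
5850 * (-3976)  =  -23259600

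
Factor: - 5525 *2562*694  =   - 9823604700=- 2^2*3^1*5^2*7^1*13^1*17^1* 61^1*347^1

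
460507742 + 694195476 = 1154703218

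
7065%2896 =1273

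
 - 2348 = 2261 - 4609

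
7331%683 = 501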